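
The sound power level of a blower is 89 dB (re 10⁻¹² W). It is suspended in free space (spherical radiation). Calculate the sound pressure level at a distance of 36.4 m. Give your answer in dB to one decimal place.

L_p = L_w − 10·log₁₀(4π·r²) with r = 36.4 m.
4π·r² = 1.665e+04 m², 10·log₁₀ of that is 42.214 dB.
L_p = 89 − 42.214 = 46.79 dB.

46.8 dB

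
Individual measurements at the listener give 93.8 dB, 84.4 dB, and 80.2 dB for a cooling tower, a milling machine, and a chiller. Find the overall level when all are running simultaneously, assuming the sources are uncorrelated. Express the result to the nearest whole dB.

For uncorrelated sources the intensities add, so convert each level to linear form, sum, and take 10·log₁₀ of the total.
Σ 10^(L/10) = 10^(93.8/10) + 10^(84.4/10) + 10^(80.2/10) = 2.779e+09.
L_total = 10·log₁₀(2.779e+09) = 94.44 dB.

94 dB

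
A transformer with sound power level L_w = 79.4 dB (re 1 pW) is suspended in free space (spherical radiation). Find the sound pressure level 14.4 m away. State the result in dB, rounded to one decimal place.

The power spreads over a sphere of area 4π·r², so L_p = L_w − 10·log₁₀(4π·r²).
4π·r² = 2606 m², 10·log₁₀ of that is 34.159 dB.
L_p = 79.4 − 34.159 = 45.24 dB.

45.2 dB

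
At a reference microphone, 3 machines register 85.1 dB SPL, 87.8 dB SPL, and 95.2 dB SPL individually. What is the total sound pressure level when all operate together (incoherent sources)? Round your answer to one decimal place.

96.3 dB SPL

For uncorrelated sources the intensities add, so convert each level to linear form, sum, and take 10·log₁₀ of the total.
Σ 10^(L/10) = 10^(85.1/10) + 10^(87.8/10) + 10^(95.2/10) = 4.237e+09.
L_total = 10·log₁₀(4.237e+09) = 96.27 dB SPL.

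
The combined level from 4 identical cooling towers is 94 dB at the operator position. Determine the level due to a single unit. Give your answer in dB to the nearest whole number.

For N identical incoherent sources L_total = L₁ + 10·log₁₀ N, so L₁ = 94 − 10·log₁₀(4) = 94 − 6.021.

88 dB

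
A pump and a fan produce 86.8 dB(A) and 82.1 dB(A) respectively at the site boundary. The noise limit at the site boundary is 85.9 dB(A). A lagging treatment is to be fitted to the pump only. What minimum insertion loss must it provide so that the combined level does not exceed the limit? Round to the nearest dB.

3 dB

Everything except the pump sums to 10^(82.1/10) = 1.622e+08 in linear terms, 82.10 dB(A).
The limit corresponds to 10^(85.9/10) = 3.890e+08; subtracting the fixed part leaves 2.269e+08 for the pump, i.e. 83.56 dB(A).
So the pump must be reduced from 86.8 to 83.56 dB(A): IL = 3.24 dB.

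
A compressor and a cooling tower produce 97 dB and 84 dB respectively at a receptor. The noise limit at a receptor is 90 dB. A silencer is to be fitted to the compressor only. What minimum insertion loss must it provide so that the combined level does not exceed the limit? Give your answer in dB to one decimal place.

8.3 dB

Fixed contribution from the other source: Σ 10^(L/10) = 10^(84/10) = 2.512e+08 (84.00 dB).
To meet 90 dB overall, the treated compressor may contribute at most 10^(90/10) − 2.512e+08 = 7.488e+08, i.e. 88.74 dB.
Required insertion loss = 97 − 88.74 = 8.26 dB.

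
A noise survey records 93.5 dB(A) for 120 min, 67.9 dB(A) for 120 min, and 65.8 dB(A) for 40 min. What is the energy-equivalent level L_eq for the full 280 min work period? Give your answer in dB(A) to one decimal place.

89.8 dB(A)

L_eq = 10·log₁₀[(1/T)·Σ tᵢ·10^(Lᵢ/10)] with T = 280 min.
Σ tᵢ·10^(Lᵢ/10) = 120·10^(93.5/10) + 120·10^(67.9/10) + 40·10^(65.8/10) = 2.695e+11.
L_eq = 10·log₁₀(2.695e+11/280) = 89.83 dB(A).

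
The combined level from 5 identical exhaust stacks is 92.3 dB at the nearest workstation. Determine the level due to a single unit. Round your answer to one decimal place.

For N identical incoherent sources L_total = L₁ + 10·log₁₀ N, so L₁ = 92.3 − 10·log₁₀(5) = 92.3 − 6.990.

85.3 dB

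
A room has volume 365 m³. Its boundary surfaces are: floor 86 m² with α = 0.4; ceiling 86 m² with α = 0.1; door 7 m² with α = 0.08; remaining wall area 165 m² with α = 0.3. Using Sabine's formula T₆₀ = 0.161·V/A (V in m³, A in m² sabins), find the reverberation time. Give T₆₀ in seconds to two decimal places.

0.63 s

A = Σ Sᵢαᵢ = 86·0.4 + 86·0.1 + 7·0.08 + 165·0.3 = 93.06 m².
T₆₀ = 0.161·V/A = 0.161·365/93.06 = 0.631 s.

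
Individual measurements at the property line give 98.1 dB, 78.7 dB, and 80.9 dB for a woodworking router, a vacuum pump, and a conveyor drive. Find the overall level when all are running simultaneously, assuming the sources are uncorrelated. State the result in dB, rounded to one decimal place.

For uncorrelated sources the intensities add, so convert each level to linear form, sum, and take 10·log₁₀ of the total.
Σ 10^(L/10) = 10^(98.1/10) + 10^(78.7/10) + 10^(80.9/10) = 6.654e+09.
L_total = 10·log₁₀(6.654e+09) = 98.23 dB.

98.2 dB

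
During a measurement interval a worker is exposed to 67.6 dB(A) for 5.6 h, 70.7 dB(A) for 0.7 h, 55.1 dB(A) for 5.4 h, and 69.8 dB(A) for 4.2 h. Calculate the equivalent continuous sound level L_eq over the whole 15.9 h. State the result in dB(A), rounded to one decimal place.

67.1 dB(A)

L_eq = 10·log₁₀[(1/T)·Σ tᵢ·10^(Lᵢ/10)] with T = 15.9 h.
Σ tᵢ·10^(Lᵢ/10) = 5.6·10^(67.6/10) + 0.7·10^(70.7/10) + 5.4·10^(55.1/10) + 4.2·10^(69.8/10) = 8.231e+07.
L_eq = 10·log₁₀(8.231e+07/15.9) = 67.14 dB(A).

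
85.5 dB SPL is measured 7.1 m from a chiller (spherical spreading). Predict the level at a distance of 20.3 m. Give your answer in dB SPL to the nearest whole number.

76 dB SPL

Point-source attenuation: ΔL = 20·log₁₀(r₂/r₁) = 20·log₁₀(20.3/7.1) = 9.125 dB.
L₂ = 85.5 − 20·log₁₀(20.3/7.1) = 85.5 − 9.125 = 76.38 dB SPL.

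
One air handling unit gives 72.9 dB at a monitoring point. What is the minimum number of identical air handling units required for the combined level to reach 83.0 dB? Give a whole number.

N identical sources give L₁ + 10·log₁₀ N, so require 10·log₁₀ N ≥ 83.0 − 72.9 = 10.1 dB.
N ≥ 10^(10.1/10) = 10.233, so N = 11.

11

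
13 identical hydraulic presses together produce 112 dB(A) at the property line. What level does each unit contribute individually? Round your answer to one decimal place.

100.9 dB(A)

Dividing the total intensity by 13 lowers the level by 10·log₁₀ 13 = 11.139 dB: L₁ = 112 − 11.139.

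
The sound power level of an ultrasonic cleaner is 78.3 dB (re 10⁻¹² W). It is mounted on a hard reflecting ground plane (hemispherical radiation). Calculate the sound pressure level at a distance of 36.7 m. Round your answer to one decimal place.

39.0 dB

Free-field hemispherical radiation: L_p = L_w − 10·log₁₀(2π·r²), r = 36.7 m.
2π·r² = 8463 m², 10·log₁₀ of that is 39.275 dB.
L_p = 78.3 − 39.275 = 39.02 dB.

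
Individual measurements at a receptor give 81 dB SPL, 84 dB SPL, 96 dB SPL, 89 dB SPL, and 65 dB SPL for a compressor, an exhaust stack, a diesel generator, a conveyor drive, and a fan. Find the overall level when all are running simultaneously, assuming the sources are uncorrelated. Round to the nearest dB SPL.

97 dB SPL

For uncorrelated sources the intensities add, so convert each level to linear form, sum, and take 10·log₁₀ of the total.
Σ 10^(L/10) = 10^(81/10) + 10^(84/10) + 10^(96/10) + 10^(89/10) + 10^(65/10) = 5.156e+09.
L_total = 10·log₁₀(5.156e+09) = 97.12 dB SPL.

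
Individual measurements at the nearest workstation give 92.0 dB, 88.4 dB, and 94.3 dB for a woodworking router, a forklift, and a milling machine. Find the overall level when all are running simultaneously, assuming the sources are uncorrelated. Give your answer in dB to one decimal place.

97.0 dB

For uncorrelated sources the intensities add, so convert each level to linear form, sum, and take 10·log₁₀ of the total.
Σ 10^(L/10) = 10^(92.0/10) + 10^(88.4/10) + 10^(94.3/10) = 4.968e+09.
L_total = 10·log₁₀(4.968e+09) = 96.96 dB.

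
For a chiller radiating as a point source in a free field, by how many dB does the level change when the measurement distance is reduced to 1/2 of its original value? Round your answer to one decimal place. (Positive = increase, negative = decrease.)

+6.0 dB

A point source loses 6 dB per doubling of distance; generally ΔL = −20·log₁₀(r₂/r₁).
ΔL = −20·log₁₀(0.5) = +6.02 dB.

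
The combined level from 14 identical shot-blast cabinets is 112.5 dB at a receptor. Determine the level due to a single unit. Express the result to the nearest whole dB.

Dividing the total intensity by 14 lowers the level by 10·log₁₀ 14 = 11.461 dB: L₁ = 112.5 − 11.461.

101 dB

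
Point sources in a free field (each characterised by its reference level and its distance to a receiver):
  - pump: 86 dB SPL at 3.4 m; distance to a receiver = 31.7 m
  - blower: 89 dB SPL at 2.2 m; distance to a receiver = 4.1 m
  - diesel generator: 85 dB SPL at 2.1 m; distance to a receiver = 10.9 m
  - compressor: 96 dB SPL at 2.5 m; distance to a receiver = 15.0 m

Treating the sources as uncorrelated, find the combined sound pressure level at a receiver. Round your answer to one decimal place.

Propagate each source to the receiver with L = L_ref − 20·log₁₀(r/r_ref), then add intensities.
pump: 86 − 20·log₁₀(31.7/3.4) = 86 − 19.39 = 66.61 dB SPL.
blower: 89 − 20·log₁₀(4.1/2.2) = 89 − 5.41 = 83.59 dB SPL.
diesel generator: 85 − 20·log₁₀(10.9/2.1) = 85 − 14.30 = 70.70 dB SPL.
compressor: 96 − 20·log₁₀(15.0/2.5) = 96 − 15.56 = 80.44 dB SPL.
Σ 10^(L/10) = 3.556e+08 → L_total = 10·log₁₀(3.556e+08) = 85.51 dB SPL.

85.5 dB SPL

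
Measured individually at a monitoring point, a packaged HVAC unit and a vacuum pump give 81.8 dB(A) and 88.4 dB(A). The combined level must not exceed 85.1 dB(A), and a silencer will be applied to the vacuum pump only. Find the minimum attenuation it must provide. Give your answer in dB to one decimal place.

Everything except the vacuum pump sums to 10^(81.8/10) = 1.514e+08 in linear terms, 81.80 dB(A).
To meet 85.1 dB(A) overall, the treated vacuum pump may contribute at most 10^(85.1/10) − 1.514e+08 = 1.722e+08, i.e. 82.36 dB(A).
Required insertion loss = 88.4 − 82.36 = 6.04 dB.

6.0 dB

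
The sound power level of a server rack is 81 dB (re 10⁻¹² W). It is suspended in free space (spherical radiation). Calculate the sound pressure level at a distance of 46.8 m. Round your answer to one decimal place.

Free-field spherical radiation: L_p = L_w − 10·log₁₀(4π·r²), r = 46.8 m.
4π·r² = 2.752e+04 m², 10·log₁₀ of that is 44.397 dB.
L_p = 81 − 44.397 = 36.60 dB.

36.6 dB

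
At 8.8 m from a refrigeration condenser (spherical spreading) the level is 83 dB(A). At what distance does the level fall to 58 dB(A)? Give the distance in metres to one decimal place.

For a point source L₁ − L₂ = 20·log₁₀(r₂/r₁), so r₂ = r₁·10^((L₁−L₂)/20).
r₂ = 8.8·10^((83−58)/20) = 8.8·10^(25.0/20) = 156.49 m.

156.5 m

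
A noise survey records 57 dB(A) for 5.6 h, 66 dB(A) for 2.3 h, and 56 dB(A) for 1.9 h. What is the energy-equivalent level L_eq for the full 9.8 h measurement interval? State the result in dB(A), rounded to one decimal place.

L_eq = 10·log₁₀[(1/T)·Σ tᵢ·10^(Lᵢ/10)] with T = 9.8 h.
Σ tᵢ·10^(Lᵢ/10) = 5.6·10^(57/10) + 2.3·10^(66/10) + 1.9·10^(56/10) = 1.272e+07.
L_eq = 10·log₁₀(1.272e+07/9.8) = 61.13 dB(A).

61.1 dB(A)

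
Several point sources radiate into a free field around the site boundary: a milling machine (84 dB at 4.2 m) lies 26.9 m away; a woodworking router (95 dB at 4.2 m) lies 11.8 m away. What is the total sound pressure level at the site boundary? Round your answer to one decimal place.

86.1 dB

Apply inverse-square spreading to bring every level to the receiver, then sum 10^(L/10).
milling machine: 84 − 20·log₁₀(26.9/4.2) = 84 − 16.13 = 67.87 dB.
woodworking router: 95 − 20·log₁₀(11.8/4.2) = 95 − 8.97 = 86.03 dB.
Σ 10^(L/10) = 4.067e+08 → L_total = 10·log₁₀(4.067e+08) = 86.09 dB.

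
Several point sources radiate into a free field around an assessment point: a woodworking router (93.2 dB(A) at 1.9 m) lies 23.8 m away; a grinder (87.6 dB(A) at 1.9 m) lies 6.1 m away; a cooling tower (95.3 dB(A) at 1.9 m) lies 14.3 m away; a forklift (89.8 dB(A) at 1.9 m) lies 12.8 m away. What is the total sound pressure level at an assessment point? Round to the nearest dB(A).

82 dB(A)

First find each source's level at the receiver (point-source: −20·log₁₀(r/r_ref)), then combine on an intensity basis.
woodworking router: 93.2 − 20·log₁₀(23.8/1.9) = 93.2 − 21.96 = 71.24 dB(A).
grinder: 87.6 − 20·log₁₀(6.1/1.9) = 87.6 − 10.13 = 77.47 dB(A).
cooling tower: 95.3 − 20·log₁₀(14.3/1.9) = 95.3 − 17.53 = 77.77 dB(A).
forklift: 89.8 − 20·log₁₀(12.8/1.9) = 89.8 − 16.57 = 73.23 dB(A).
Σ 10^(L/10) = 1.500e+08 → L_total = 10·log₁₀(1.500e+08) = 81.76 dB(A).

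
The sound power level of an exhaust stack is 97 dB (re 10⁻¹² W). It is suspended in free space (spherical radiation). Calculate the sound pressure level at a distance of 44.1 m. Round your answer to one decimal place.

53.1 dB

Free-field spherical radiation: L_p = L_w − 10·log₁₀(4π·r²), r = 44.1 m.
4π·r² = 2.444e+04 m², 10·log₁₀ of that is 43.881 dB.
L_p = 97 − 43.881 = 53.12 dB.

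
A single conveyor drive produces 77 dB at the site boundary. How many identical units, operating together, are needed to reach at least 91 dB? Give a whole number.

N identical sources give L₁ + 10·log₁₀ N, so require 10·log₁₀ N ≥ 91 − 77 = 14.0 dB.
N ≥ 10^(14.0/10) = 25.119, so N = 26.

26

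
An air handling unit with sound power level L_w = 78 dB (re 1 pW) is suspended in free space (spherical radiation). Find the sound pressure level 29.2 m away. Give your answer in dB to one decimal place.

L_p = L_w − 10·log₁₀(4π·r²) with r = 29.2 m.
4π·r² = 1.071e+04 m², 10·log₁₀ of that is 40.300 dB.
L_p = 78 − 40.300 = 37.70 dB.

37.7 dB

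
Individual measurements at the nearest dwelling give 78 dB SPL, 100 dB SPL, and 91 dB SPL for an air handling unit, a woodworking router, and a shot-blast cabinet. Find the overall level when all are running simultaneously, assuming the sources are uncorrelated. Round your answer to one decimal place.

100.5 dB SPL

Incoherent sources combine by intensity addition: L_total = 10·log₁₀(Σ 10^(L_i/10)).
Σ 10^(L/10) = 10^(78/10) + 10^(100/10) + 10^(91/10) = 1.132e+10.
L_total = 10·log₁₀(1.132e+10) = 100.54 dB SPL.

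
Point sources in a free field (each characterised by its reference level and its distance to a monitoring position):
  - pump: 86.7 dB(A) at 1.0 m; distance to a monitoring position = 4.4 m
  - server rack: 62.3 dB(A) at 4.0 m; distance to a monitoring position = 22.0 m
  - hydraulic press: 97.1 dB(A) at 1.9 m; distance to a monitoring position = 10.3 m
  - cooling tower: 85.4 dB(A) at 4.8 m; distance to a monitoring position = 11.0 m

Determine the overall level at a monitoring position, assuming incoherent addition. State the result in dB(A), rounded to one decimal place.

Propagate each source to the receiver with L = L_ref − 20·log₁₀(r/r_ref), then add intensities.
pump: 86.7 − 20·log₁₀(4.4/1.0) = 86.7 − 12.87 = 73.83 dB(A).
server rack: 62.3 − 20·log₁₀(22.0/4.0) = 62.3 − 14.81 = 47.49 dB(A).
hydraulic press: 97.1 − 20·log₁₀(10.3/1.9) = 97.1 − 14.68 = 82.42 dB(A).
cooling tower: 85.4 − 20·log₁₀(11.0/4.8) = 85.4 − 7.20 = 78.20 dB(A).
Σ 10^(L/10) = 2.648e+08 → L_total = 10·log₁₀(2.648e+08) = 84.23 dB(A).

84.2 dB(A)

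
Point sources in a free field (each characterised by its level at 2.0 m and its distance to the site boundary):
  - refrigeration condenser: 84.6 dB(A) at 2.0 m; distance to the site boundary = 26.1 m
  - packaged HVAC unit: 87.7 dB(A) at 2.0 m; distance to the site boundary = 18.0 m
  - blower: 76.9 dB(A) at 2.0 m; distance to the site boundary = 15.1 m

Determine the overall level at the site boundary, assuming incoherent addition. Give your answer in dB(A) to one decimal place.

69.9 dB(A)

First find each source's level at the receiver (point-source: −20·log₁₀(r/r_ref)), then combine on an intensity basis.
refrigeration condenser: 84.6 − 20·log₁₀(26.1/2.0) = 84.6 − 22.31 = 62.29 dB(A).
packaged HVAC unit: 87.7 − 20·log₁₀(18.0/2.0) = 87.7 − 19.08 = 68.62 dB(A).
blower: 76.9 − 20·log₁₀(15.1/2.0) = 76.9 − 17.56 = 59.34 dB(A).
Σ 10^(L/10) = 9.822e+06 → L_total = 10·log₁₀(9.822e+06) = 69.92 dB(A).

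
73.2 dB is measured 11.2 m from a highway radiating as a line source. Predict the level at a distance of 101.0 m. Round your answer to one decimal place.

Line-source attenuation: ΔL = 10·log₁₀(r₂/r₁) = 10·log₁₀(101.0/11.2) = 9.551 dB.
L₂ = 73.2 − 10·log₁₀(101.0/11.2) = 73.2 − 9.551 = 63.65 dB.

63.6 dB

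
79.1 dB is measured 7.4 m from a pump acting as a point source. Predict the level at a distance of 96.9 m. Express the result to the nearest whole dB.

57 dB

Point-source attenuation: ΔL = 20·log₁₀(r₂/r₁) = 20·log₁₀(96.9/7.4) = 22.342 dB.
L₂ = 79.1 − 20·log₁₀(96.9/7.4) = 79.1 − 22.342 = 56.76 dB.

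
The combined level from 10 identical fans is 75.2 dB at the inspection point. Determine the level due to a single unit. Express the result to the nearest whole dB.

10 equal contributions raise the level by 10·log₁₀ 10 = 10.000 dB, so each unit alone gives 75.2 − 10.000.

65 dB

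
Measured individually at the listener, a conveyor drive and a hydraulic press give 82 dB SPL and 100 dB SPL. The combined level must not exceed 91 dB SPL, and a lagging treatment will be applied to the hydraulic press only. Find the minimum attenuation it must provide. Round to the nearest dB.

Everything except the hydraulic press sums to 10^(82/10) = 1.585e+08 in linear terms, 82.00 dB SPL.
The limit corresponds to 10^(91/10) = 1.259e+09; subtracting the fixed part leaves 1.100e+09 for the hydraulic press, i.e. 90.42 dB SPL.
Required insertion loss = 100 − 90.42 = 9.58 dB.

10 dB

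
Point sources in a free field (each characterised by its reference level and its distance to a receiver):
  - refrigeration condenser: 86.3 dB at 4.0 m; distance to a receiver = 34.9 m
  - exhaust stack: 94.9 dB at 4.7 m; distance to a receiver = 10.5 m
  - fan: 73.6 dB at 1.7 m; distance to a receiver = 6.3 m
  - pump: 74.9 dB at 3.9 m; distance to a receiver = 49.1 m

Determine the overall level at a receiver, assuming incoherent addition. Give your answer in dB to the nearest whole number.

Propagate each source to the receiver with L = L_ref − 20·log₁₀(r/r_ref), then add intensities.
refrigeration condenser: 86.3 − 20·log₁₀(34.9/4.0) = 86.3 − 18.82 = 67.48 dB.
exhaust stack: 94.9 − 20·log₁₀(10.5/4.7) = 94.9 − 6.98 = 87.92 dB.
fan: 73.6 − 20·log₁₀(6.3/1.7) = 73.6 − 11.38 = 62.22 dB.
pump: 74.9 − 20·log₁₀(49.1/3.9) = 74.9 − 22.00 = 52.90 dB.
Σ 10^(L/10) = 6.266e+08 → L_total = 10·log₁₀(6.266e+08) = 87.97 dB.

88 dB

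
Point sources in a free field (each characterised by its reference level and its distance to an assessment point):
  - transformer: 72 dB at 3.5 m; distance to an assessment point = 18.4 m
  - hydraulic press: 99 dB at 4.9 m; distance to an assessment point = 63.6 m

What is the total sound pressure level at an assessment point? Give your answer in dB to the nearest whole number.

77 dB

Apply inverse-square spreading to bring every level to the receiver, then sum 10^(L/10).
transformer: 72 − 20·log₁₀(18.4/3.5) = 72 − 14.41 = 57.59 dB.
hydraulic press: 99 − 20·log₁₀(63.6/4.9) = 99 − 22.27 = 76.73 dB.
Σ 10^(L/10) = 4.772e+07 → L_total = 10·log₁₀(4.772e+07) = 76.79 dB.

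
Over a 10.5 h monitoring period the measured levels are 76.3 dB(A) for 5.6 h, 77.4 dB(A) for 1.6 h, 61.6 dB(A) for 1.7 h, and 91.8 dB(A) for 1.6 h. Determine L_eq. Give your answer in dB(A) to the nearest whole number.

84 dB(A)

Weight each interval's intensity by its duration and average over T = 10.5 h:
Σ tᵢ·10^(Lᵢ/10) = 5.6·10^(76.3/10) + 1.6·10^(77.4/10) + 1.7·10^(61.6/10) + 1.6·10^(91.8/10) = 2.751e+09.
L_eq = 10·log₁₀(2.751e+09/10.5) = 84.18 dB(A).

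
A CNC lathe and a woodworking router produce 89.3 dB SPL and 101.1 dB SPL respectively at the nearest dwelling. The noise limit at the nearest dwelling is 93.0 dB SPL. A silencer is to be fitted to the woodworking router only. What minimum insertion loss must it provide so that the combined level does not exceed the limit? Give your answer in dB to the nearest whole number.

The untreated sources together contribute 10^(89.3/10) = 8.511e+08, i.e. 89.30 dB SPL.
The limit corresponds to 10^(93.0/10) = 1.995e+09; subtracting the fixed part leaves 1.144e+09 for the woodworking router, i.e. 90.58 dB SPL.
Required insertion loss = 101.1 − 90.58 = 10.52 dB.

11 dB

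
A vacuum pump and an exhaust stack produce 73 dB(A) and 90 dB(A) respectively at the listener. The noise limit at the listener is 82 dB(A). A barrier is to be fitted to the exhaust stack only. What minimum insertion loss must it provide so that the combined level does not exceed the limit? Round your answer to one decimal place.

8.6 dB

Fixed contribution from the other source: Σ 10^(L/10) = 10^(73/10) = 1.995e+07 (73.00 dB(A)).
The limit corresponds to 10^(82/10) = 1.585e+08; subtracting the fixed part leaves 1.385e+08 for the exhaust stack, i.e. 81.42 dB(A).
So the exhaust stack must be reduced from 90 to 81.42 dB(A): IL = 8.58 dB.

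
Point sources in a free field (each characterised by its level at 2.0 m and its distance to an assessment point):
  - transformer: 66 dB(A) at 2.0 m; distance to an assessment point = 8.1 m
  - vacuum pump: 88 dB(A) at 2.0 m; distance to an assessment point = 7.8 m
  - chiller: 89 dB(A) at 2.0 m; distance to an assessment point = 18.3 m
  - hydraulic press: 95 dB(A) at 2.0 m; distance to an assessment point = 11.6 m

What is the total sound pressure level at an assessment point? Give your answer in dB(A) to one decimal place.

81.6 dB(A)

Propagate each source to the receiver with L = L_ref − 20·log₁₀(r/r_ref), then add intensities.
transformer: 66 − 20·log₁₀(8.1/2.0) = 66 − 12.15 = 53.85 dB(A).
vacuum pump: 88 − 20·log₁₀(7.8/2.0) = 88 − 11.82 = 76.18 dB(A).
chiller: 89 − 20·log₁₀(18.3/2.0) = 89 − 19.23 = 69.77 dB(A).
hydraulic press: 95 − 20·log₁₀(11.6/2.0) = 95 − 15.27 = 79.73 dB(A).
Σ 10^(L/10) = 1.452e+08 → L_total = 10·log₁₀(1.452e+08) = 81.62 dB(A).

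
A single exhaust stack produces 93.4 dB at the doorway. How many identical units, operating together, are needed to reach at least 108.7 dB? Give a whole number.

34

The shortfall is 108.7 − 93.4 = 15.3 dB, and N units add 10·log₁₀ N, so need 10·log₁₀ N ≥ 15.3.
N ≥ 10^(15.3/10) = 33.884, so N = 34.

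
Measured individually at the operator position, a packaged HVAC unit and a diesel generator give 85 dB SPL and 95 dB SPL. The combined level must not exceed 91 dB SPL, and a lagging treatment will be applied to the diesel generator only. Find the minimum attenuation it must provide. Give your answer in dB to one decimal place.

5.3 dB

Fixed contribution from the other source: Σ 10^(L/10) = 10^(85/10) = 3.162e+08 (85.00 dB SPL).
To meet 91 dB SPL overall, the treated diesel generator may contribute at most 10^(91/10) − 3.162e+08 = 9.427e+08, i.e. 89.74 dB SPL.
Required insertion loss = 95 − 89.74 = 5.26 dB.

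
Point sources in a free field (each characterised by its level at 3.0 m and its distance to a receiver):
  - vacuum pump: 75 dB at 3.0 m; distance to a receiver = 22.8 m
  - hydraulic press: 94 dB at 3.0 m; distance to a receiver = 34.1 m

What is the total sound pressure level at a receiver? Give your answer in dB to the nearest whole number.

73 dB

First find each source's level at the receiver (point-source: −20·log₁₀(r/r_ref)), then combine on an intensity basis.
vacuum pump: 75 − 20·log₁₀(22.8/3.0) = 75 − 17.62 = 57.38 dB.
hydraulic press: 94 − 20·log₁₀(34.1/3.0) = 94 − 21.11 = 72.89 dB.
Σ 10^(L/10) = 1.999e+07 → L_total = 10·log₁₀(1.999e+07) = 73.01 dB.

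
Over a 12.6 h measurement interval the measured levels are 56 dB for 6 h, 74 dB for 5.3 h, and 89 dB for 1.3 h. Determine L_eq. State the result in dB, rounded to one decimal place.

L_eq = 10·log₁₀[(1/T)·Σ tᵢ·10^(Lᵢ/10)] with T = 12.6 h.
Σ tᵢ·10^(Lᵢ/10) = 6·10^(56/10) + 5.3·10^(74/10) + 1.3·10^(89/10) = 1.168e+09.
L_eq = 10·log₁₀(1.168e+09/12.6) = 79.67 dB.

79.7 dB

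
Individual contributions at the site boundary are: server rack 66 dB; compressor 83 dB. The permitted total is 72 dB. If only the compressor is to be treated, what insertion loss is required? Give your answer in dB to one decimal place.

Fixed contribution from the other source: Σ 10^(L/10) = 10^(66/10) = 3.981e+06 (66.00 dB).
To meet 72 dB overall, the treated compressor may contribute at most 10^(72/10) − 3.981e+06 = 1.187e+07, i.e. 70.74 dB.
Required insertion loss = 83 − 70.74 = 12.26 dB.

12.3 dB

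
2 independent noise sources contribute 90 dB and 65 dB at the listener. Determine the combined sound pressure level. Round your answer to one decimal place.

90.0 dB

Incoherent sources combine by intensity addition: L_total = 10·log₁₀(Σ 10^(L_i/10)).
Σ 10^(L/10) = 10^(90/10) + 10^(65/10) = 1.003e+09.
L_total = 10·log₁₀(1.003e+09) = 90.01 dB.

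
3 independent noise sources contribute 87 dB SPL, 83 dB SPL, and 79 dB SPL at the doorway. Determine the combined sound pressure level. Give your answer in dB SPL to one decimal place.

88.9 dB SPL

For uncorrelated sources the intensities add, so convert each level to linear form, sum, and take 10·log₁₀ of the total.
Σ 10^(L/10) = 10^(87/10) + 10^(83/10) + 10^(79/10) = 7.801e+08.
L_total = 10·log₁₀(7.801e+08) = 88.92 dB SPL.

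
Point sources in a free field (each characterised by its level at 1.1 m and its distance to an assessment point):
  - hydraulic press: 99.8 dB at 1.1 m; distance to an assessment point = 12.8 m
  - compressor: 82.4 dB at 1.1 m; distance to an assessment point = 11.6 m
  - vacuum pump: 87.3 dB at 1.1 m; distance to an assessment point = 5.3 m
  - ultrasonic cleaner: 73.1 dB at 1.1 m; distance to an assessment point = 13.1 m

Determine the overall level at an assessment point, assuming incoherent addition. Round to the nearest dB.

Apply inverse-square spreading to bring every level to the receiver, then sum 10^(L/10).
hydraulic press: 99.8 − 20·log₁₀(12.8/1.1) = 99.8 − 21.32 = 78.48 dB.
compressor: 82.4 − 20·log₁₀(11.6/1.1) = 82.4 − 20.46 = 61.94 dB.
vacuum pump: 87.3 − 20·log₁₀(5.3/1.1) = 87.3 − 13.66 = 73.64 dB.
ultrasonic cleaner: 73.1 − 20·log₁₀(13.1/1.1) = 73.1 − 21.52 = 51.58 dB.
Σ 10^(L/10) = 9.537e+07 → L_total = 10·log₁₀(9.537e+07) = 79.79 dB.

80 dB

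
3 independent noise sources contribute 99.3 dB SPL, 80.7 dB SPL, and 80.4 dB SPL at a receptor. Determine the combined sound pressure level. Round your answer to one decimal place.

99.4 dB SPL

For uncorrelated sources the intensities add, so convert each level to linear form, sum, and take 10·log₁₀ of the total.
Σ 10^(L/10) = 10^(99.3/10) + 10^(80.7/10) + 10^(80.4/10) = 8.739e+09.
L_total = 10·log₁₀(8.739e+09) = 99.41 dB SPL.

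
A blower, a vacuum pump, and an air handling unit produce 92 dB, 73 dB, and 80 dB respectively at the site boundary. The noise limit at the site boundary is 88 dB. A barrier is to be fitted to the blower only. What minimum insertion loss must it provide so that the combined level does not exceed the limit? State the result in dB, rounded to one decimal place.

Everything except the blower sums to 10^(73/10) + 10^(80/10) = 1.200e+08 in linear terms, 80.79 dB.
The limit corresponds to 10^(88/10) = 6.310e+08; subtracting the fixed part leaves 5.110e+08 for the blower, i.e. 87.08 dB.
Required insertion loss = 92 − 87.08 = 4.92 dB.

4.9 dB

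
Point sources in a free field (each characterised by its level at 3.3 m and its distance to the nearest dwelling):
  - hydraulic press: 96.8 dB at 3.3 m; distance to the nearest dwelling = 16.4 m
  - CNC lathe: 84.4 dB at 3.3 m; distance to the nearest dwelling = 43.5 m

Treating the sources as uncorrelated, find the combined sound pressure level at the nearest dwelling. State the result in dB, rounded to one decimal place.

First find each source's level at the receiver (point-source: −20·log₁₀(r/r_ref)), then combine on an intensity basis.
hydraulic press: 96.8 − 20·log₁₀(16.4/3.3) = 96.8 − 13.93 = 82.87 dB.
CNC lathe: 84.4 − 20·log₁₀(43.5/3.3) = 84.4 − 22.40 = 62.00 dB.
Σ 10^(L/10) = 1.954e+08 → L_total = 10·log₁₀(1.954e+08) = 82.91 dB.

82.9 dB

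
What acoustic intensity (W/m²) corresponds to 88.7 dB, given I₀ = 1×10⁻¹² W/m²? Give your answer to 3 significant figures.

I/I₀ = 10^(88.7/10) = 7.413e+08, so I = 7.413e+08 × 10⁻¹² W/m².

0.000741 W/m²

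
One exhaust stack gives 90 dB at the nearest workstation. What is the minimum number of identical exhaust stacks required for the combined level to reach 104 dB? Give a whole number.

26

The shortfall is 104 − 90 = 14.0 dB, and N units add 10·log₁₀ N, so need 10·log₁₀ N ≥ 14.0.
N ≥ 10^(14.0/10) = 25.119, so N = 26.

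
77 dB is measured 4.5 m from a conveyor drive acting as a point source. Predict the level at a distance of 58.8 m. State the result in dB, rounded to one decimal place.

Point-source attenuation: ΔL = 20·log₁₀(r₂/r₁) = 20·log₁₀(58.8/4.5) = 22.323 dB.
L₂ = 77 − 20·log₁₀(58.8/4.5) = 77 − 22.323 = 54.68 dB.

54.7 dB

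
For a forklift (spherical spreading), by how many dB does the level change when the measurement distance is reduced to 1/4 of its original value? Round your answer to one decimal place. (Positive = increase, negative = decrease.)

Point-source spreading: ΔL = −20·log₁₀(r₂/r₁).
ΔL = −20·log₁₀(0.25) = +12.04 dB.

+12.0 dB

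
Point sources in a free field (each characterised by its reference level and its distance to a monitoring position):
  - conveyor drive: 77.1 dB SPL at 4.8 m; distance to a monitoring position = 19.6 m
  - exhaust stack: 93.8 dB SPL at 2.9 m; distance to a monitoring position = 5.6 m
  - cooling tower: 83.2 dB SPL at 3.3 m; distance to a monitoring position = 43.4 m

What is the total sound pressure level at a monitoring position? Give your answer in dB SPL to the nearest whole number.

Propagate each source to the receiver with L = L_ref − 20·log₁₀(r/r_ref), then add intensities.
conveyor drive: 77.1 − 20·log₁₀(19.6/4.8) = 77.1 − 12.22 = 64.88 dB SPL.
exhaust stack: 93.8 − 20·log₁₀(5.6/2.9) = 93.8 − 5.72 = 88.08 dB SPL.
cooling tower: 83.2 − 20·log₁₀(43.4/3.3) = 83.2 − 22.38 = 60.82 dB SPL.
Σ 10^(L/10) = 6.476e+08 → L_total = 10·log₁₀(6.476e+08) = 88.11 dB SPL.

88 dB SPL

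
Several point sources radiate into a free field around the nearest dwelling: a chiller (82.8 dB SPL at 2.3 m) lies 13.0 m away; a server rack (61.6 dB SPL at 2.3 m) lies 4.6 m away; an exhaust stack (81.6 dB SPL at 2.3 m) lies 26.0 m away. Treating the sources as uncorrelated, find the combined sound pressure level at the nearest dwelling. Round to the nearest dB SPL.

69 dB SPL

First find each source's level at the receiver (point-source: −20·log₁₀(r/r_ref)), then combine on an intensity basis.
chiller: 82.8 − 20·log₁₀(13.0/2.3) = 82.8 − 15.04 = 67.76 dB SPL.
server rack: 61.6 − 20·log₁₀(4.6/2.3) = 61.6 − 6.02 = 55.58 dB SPL.
exhaust stack: 81.6 − 20·log₁₀(26.0/2.3) = 81.6 − 21.06 = 60.54 dB SPL.
Σ 10^(L/10) = 7.457e+06 → L_total = 10·log₁₀(7.457e+06) = 68.73 dB SPL.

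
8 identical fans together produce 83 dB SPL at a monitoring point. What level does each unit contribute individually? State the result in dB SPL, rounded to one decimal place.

74.0 dB SPL

8 equal contributions raise the level by 10·log₁₀ 8 = 9.031 dB, so each unit alone gives 83 − 9.031.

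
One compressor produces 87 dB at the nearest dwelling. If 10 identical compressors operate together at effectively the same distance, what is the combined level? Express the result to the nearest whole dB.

With 10 equal, uncorrelated contributions the intensity is 10× that of one unit, giving a rise of 10·log₁₀ 10.
L_total = 87 + 10·log₁₀(10) = 87 + 10.000 = 97.00 dB.

97 dB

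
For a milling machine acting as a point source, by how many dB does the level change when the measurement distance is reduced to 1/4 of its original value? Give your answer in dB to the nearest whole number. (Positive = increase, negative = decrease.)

+12 dB

A point source loses 6 dB per doubling of distance; generally ΔL = −20·log₁₀(r₂/r₁).
ΔL = −20·log₁₀(0.25) = +12.04 dB.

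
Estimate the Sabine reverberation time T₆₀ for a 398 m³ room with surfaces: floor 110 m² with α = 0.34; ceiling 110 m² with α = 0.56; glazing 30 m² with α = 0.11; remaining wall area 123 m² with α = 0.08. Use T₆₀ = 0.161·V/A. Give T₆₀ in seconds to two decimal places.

Total absorption A = 110·0.34 + 110·0.56 + 30·0.11 + 123·0.08 = 112.14 m² sabins.
T₆₀ = 0.161 × 398 / 112.14 = 0.571 s.

0.57 s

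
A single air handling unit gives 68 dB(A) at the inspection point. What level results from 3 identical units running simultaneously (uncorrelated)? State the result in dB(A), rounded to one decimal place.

L_total = L₁ + 10·log₁₀ N for N identical incoherent sources.
L_total = 68 + 10·log₁₀(3) = 68 + 4.771 = 72.77 dB(A).

72.8 dB(A)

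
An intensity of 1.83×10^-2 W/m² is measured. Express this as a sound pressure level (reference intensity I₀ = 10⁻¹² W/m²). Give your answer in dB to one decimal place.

L = 10·log₁₀(I/I₀) = 10·log₁₀(1.83×10^-2/10⁻¹²) = 10·log₁₀(1.83×10^10).
L = 10·(0.2625 + 10) = 102.62 dB.

102.6 dB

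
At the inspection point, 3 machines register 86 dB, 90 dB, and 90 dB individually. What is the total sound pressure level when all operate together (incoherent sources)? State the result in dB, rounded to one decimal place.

93.8 dB

For uncorrelated sources the intensities add, so convert each level to linear form, sum, and take 10·log₁₀ of the total.
Σ 10^(L/10) = 10^(86/10) + 10^(90/10) + 10^(90/10) = 2.398e+09.
L_total = 10·log₁₀(2.398e+09) = 93.80 dB.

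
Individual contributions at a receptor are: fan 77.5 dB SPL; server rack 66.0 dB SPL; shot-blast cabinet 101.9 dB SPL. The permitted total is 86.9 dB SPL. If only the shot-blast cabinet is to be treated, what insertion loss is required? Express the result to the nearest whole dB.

16 dB

Everything except the shot-blast cabinet sums to 10^(77.5/10) + 10^(66.0/10) = 6.022e+07 in linear terms, 77.80 dB SPL.
To meet 86.9 dB SPL overall, the treated shot-blast cabinet may contribute at most 10^(86.9/10) − 6.022e+07 = 4.296e+08, i.e. 86.33 dB SPL.
Required insertion loss = 101.9 − 86.33 = 15.57 dB.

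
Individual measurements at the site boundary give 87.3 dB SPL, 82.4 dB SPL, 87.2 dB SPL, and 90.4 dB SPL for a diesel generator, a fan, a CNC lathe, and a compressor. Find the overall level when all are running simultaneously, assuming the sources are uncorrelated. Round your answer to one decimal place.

93.7 dB SPL

Incoherent sources combine by intensity addition: L_total = 10·log₁₀(Σ 10^(L_i/10)).
Σ 10^(L/10) = 10^(87.3/10) + 10^(82.4/10) + 10^(87.2/10) + 10^(90.4/10) = 2.332e+09.
L_total = 10·log₁₀(2.332e+09) = 93.68 dB SPL.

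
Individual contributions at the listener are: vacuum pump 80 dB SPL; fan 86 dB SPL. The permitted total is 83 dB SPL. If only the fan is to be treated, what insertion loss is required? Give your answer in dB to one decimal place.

6.0 dB

Everything except the fan sums to 10^(80/10) = 1.000e+08 in linear terms, 80.00 dB SPL.
The limit corresponds to 10^(83/10) = 1.995e+08; subtracting the fixed part leaves 9.953e+07 for the fan, i.e. 79.98 dB SPL.
Required insertion loss = 86 − 79.98 = 6.02 dB.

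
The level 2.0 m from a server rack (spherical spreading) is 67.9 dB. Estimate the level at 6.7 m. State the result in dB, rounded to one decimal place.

For a point source, L₂ = L₁ − 20·log₁₀(r₂/r₁).
L₂ = 67.9 − 20·log₁₀(6.7/2.0) = 67.9 − 10.501 = 57.40 dB.

57.4 dB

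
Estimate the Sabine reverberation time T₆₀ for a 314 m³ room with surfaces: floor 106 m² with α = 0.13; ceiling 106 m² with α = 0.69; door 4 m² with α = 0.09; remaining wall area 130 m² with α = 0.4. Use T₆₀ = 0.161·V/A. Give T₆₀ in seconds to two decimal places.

Summing Sᵢαᵢ: 106·0.13 + 106·0.69 + 4·0.09 + 130·0.4 = 139.28 m².
T₆₀ = 0.161 × 314 / 139.28 = 0.363 s.

0.36 s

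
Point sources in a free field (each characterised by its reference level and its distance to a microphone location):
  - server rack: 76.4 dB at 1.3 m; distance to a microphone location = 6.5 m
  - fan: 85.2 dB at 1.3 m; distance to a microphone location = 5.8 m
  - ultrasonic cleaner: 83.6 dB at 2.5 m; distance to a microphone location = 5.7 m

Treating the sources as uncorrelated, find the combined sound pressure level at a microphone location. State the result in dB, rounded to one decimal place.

78.0 dB

First find each source's level at the receiver (point-source: −20·log₁₀(r/r_ref)), then combine on an intensity basis.
server rack: 76.4 − 20·log₁₀(6.5/1.3) = 76.4 − 13.98 = 62.42 dB.
fan: 85.2 − 20·log₁₀(5.8/1.3) = 85.2 − 12.99 = 72.21 dB.
ultrasonic cleaner: 83.6 − 20·log₁₀(5.7/2.5) = 83.6 − 7.16 = 76.44 dB.
Σ 10^(L/10) = 6.245e+07 → L_total = 10·log₁₀(6.245e+07) = 77.96 dB.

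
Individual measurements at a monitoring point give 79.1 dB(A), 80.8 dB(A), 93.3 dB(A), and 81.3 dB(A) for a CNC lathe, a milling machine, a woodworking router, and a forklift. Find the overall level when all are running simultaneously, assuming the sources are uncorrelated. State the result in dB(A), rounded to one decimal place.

93.9 dB(A)

For uncorrelated sources the intensities add, so convert each level to linear form, sum, and take 10·log₁₀ of the total.
Σ 10^(L/10) = 10^(79.1/10) + 10^(80.8/10) + 10^(93.3/10) + 10^(81.3/10) = 2.474e+09.
L_total = 10·log₁₀(2.474e+09) = 93.93 dB(A).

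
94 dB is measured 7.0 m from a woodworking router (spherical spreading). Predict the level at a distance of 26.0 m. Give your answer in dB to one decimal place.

82.6 dB

Spherical spreading from a point source gives a 20·log₁₀(r₂/r₁) drop.
L₂ = 94 − 20·log₁₀(26.0/7.0) = 94 − 11.398 = 82.60 dB.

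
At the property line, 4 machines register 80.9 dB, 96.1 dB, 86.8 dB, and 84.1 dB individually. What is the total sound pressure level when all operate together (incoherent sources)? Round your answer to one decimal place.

96.9 dB

For uncorrelated sources the intensities add, so convert each level to linear form, sum, and take 10·log₁₀ of the total.
Σ 10^(L/10) = 10^(80.9/10) + 10^(96.1/10) + 10^(86.8/10) + 10^(84.1/10) = 4.932e+09.
L_total = 10·log₁₀(4.932e+09) = 96.93 dB.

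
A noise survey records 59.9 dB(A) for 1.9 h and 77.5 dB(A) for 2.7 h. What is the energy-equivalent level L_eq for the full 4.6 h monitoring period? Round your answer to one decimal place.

Weight each interval's intensity by its duration and average over T = 4.6 h:
Σ tᵢ·10^(Lᵢ/10) = 1.9·10^(59.9/10) + 2.7·10^(77.5/10) = 1.537e+08.
L_eq = 10·log₁₀(1.537e+08/4.6) = 75.24 dB(A).

75.2 dB(A)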